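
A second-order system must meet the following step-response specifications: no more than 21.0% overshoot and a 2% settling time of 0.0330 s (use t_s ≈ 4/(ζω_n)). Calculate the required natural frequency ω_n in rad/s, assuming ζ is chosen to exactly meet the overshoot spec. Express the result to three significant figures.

ω_n ≈ 272 rad/s

Inverting the overshoot relation: ζ = |ln 0.210|/√(π² + ln²0.210) = 0.445.
From t_s ≈ 4/(ζω_n): ω_n = 4/(ζ·t_s) = 4/(0.445·0.0330) = 272 rad/s.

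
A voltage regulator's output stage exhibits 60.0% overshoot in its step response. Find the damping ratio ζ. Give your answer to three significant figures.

ζ ≈ 0.160

From %OS = 100·exp(−πζ/√(1−ζ²)), invert to get ζ = −ln(OS)/√(π² + ln²(OS)) with OS = 0.600.
−ln 0.600 = 0.5108, so ζ = 0.5108/√(π² + 0.2609) = 0.160.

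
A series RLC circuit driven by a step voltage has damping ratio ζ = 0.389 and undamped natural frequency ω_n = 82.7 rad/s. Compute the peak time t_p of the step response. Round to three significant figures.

The damped frequency is ω_d = ω_n√(1−ζ²) = 82.7·√(1−0.151) = 76.2 rad/s.
Peak time t_p = π/ω_d = π/76.2 = 0.0412 s.

t_p ≈ 0.0412 s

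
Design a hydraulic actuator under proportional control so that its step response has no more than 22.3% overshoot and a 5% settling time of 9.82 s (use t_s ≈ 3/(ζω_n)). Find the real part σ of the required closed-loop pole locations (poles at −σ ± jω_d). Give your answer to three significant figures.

The settling-time spec alone fixes σ = ζω_n = 3/t_s = 3/9.82 = 0.305.
(Overshoot then fixes ζ = 0.431 and hence ω_d = σ·√(1−ζ²)/ζ = 0.640 rad/s.)

σ ≈ 0.305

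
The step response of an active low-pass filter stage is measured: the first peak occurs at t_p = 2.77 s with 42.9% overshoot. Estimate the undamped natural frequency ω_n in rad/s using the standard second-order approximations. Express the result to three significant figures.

ω_n ≈ 1.17 rad/s

ζ from %OS: ζ = |ln 0.429|/√(π²+ln²0.429) = 0.260.
From t_p = π/ω_d, ω_d = π/2.77 = 1.13 rad/s, so ω_n = ω_d/√(1−ζ²) = 1.17 rad/s.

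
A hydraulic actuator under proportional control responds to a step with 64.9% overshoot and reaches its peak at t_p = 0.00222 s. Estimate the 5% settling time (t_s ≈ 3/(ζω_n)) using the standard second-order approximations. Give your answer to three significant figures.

t_s ≈ 0.0154 s

The overshoot fixes ζ = −ln(OS)/√(π²+ln²(OS)) = 0.136.
t_p = π/ω_d ⇒ ω_d = 1420 rad/s; then ω_n = ω_d/√(1−ζ²) = 1430 rad/s.
t_s ≈ 3/(ζω_n) = 3/(0.136·1430) = 0.0154 s.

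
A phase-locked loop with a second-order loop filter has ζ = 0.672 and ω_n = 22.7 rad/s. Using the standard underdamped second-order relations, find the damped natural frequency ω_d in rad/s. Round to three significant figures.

ω_d = ω_n√(1−ζ²) = 22.7·√0.548 = 16.8 rad/s.

ω_d ≈ 16.8 rad/s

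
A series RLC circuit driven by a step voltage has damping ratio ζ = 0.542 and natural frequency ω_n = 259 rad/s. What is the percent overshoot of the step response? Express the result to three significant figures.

%OS ≈ 13.2%

For an underdamped second-order system, %OS = 100·exp(−πζ/√(1−ζ²)).
πζ/√(1−ζ²) = π·0.542/√(1−0.294) = 2.026, so %OS = 100·e^(−2.026) = 13.2%.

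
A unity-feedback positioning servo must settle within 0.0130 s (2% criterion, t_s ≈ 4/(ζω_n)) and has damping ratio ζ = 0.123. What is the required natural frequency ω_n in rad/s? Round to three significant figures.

ω_n ≈ 2500 rad/s

Rearranging t_s ≈ 4/(ζω_n) gives ω_n = 4/(ζ·t_s) = 4/(0.123 × 0.0130) = 2500 rad/s.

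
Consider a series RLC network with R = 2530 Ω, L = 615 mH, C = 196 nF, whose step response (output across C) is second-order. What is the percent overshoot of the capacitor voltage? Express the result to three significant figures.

For a series RLC circuit (capacitor voltage as output), ω_n = 1/√(LC) = 1/√(615 mH · 196 nF) = 2880 rad/s.
ζ = (R/2)·√(C/L) = (2530/2)·√(196 nF/615 mH) = 0.714.
%OS = 100 e^{−πζ/√(1−ζ²)} with ζ = 0.714 gives 4.06%.

%OS ≈ 4.06%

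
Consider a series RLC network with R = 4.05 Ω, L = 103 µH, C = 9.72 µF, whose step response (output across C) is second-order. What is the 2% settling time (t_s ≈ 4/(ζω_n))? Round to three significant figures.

For a series RLC circuit (capacitor voltage as output), ω_n = 1/√(LC) = 1/√(103 µH · 9.72 µF) = 31600 rad/s.
ζ = (R/2)·√(C/L) = (4.05/2)·√(9.72 µF/103 µH) = 0.622.
t_s ≈ 4/(ζω_n) = 0.000203 s.

t_s ≈ 0.000203 s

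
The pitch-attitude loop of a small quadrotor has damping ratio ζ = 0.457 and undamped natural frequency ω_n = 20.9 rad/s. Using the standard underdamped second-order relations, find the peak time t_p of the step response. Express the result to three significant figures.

The damped frequency is ω_d = ω_n√(1−ζ²) = 20.9·√(1−0.209) = 18.6 rad/s.
Peak time t_p = π/ω_d = π/18.6 = 0.169 s.

t_p ≈ 0.169 s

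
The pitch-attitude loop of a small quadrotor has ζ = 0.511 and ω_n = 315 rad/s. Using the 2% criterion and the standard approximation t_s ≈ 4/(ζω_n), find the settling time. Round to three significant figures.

t_s ≈ 4/(ζω_n) = 4/(0.511 × 315) = 0.0249 s.

t_s ≈ 0.0249 s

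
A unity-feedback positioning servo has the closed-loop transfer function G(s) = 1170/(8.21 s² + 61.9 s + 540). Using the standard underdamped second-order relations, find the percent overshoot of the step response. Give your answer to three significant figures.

%OS ≈ 19.2%

Dividing through by 8.21: denominator becomes s² + 7.540 s + 65.77.
So ω_n = √65.77 = 8.11 rad/s and ζ = 7.540/(2·8.11) = 0.465.
Overshoot: exp(−π·0.465/√(1−0.465²)) = 0.192, i.e. 19.2%.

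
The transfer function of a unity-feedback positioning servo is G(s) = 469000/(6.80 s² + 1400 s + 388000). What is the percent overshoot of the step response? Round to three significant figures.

%OS ≈ 22.3%

Dividing through by 6.80: denominator becomes s² + 205.9 s + 57060.
So ω_n = √57060 = 239 rad/s and ζ = 205.9/(2·239) = 0.431.
Overshoot: exp(−π·0.431/√(1−0.431²)) = 0.223, i.e. 22.3%.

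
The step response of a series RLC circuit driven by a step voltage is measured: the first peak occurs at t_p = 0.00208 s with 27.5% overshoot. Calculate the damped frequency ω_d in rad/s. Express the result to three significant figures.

ω_d ≈ 1510 rad/s

t_p = π/ω_d, so ω_d = π/0.00208 = 1510 rad/s.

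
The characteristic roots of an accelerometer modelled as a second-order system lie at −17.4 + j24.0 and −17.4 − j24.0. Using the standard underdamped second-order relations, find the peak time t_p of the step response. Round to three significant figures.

t_p ≈ 0.131 s

t_p = π/ω_d with ω_d = 24.0 (the imaginary part), so t_p = 0.131 s.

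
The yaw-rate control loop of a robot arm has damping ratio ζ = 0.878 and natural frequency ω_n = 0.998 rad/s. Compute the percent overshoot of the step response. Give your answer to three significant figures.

%OS ≈ 0.314%

For an underdamped second-order system, %OS = 100·exp(−πζ/√(1−ζ²)).
πζ/√(1−ζ²) = π·0.878/√(1−0.771) = 5.763, so %OS = 100·e^(−5.763) = 0.314%.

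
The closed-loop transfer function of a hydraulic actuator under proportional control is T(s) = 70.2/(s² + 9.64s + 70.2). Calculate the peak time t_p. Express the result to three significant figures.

ω_n = √70.2 = 8.38 rad/s; ζ = 9.64/(2·8.38) = 0.575.
ω_d = 8.38·√(1 − 0.575²) = 6.85 rad/s. Then t_p = π/ω_d = 0.458 s.

t_p ≈ 0.458 s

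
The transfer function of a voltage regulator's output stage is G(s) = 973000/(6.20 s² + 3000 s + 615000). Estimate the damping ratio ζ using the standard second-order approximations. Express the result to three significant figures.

ζ ≈ 0.768

Dividing through by 6.20: denominator becomes s² + 483.9 s + 99190.
So ω_n = √99190 = 315 rad/s and ζ = 483.9/(2·315) = 0.768.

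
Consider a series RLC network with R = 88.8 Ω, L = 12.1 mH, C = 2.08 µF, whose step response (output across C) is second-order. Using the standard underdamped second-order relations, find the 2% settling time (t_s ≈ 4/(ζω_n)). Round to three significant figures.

t_s ≈ 0.00109 s

For a series RLC circuit (capacitor voltage as output), ω_n = 1/√(LC) = 1/√(12.1 mH · 2.08 µF) = 6300 rad/s.
ζ = (R/2)·√(C/L) = (88.8/2)·√(2.08 µF/12.1 mH) = 0.582.
t_s ≈ 4/(ζω_n) = 0.00109 s.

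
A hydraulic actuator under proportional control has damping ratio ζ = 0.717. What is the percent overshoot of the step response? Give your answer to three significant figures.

%OS ≈ 3.95%

For an underdamped second-order system, %OS = 100·exp(−πζ/√(1−ζ²)).
πζ/√(1−ζ²) = π·0.717/√(1−0.514) = 3.231, so %OS = 100·e^(−3.231) = 3.95%.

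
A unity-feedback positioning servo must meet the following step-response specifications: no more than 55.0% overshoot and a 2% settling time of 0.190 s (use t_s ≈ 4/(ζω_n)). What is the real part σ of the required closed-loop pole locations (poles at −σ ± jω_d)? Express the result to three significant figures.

The settling-time spec alone fixes σ = ζω_n = 4/t_s = 4/0.190 = 21.1.
(Overshoot then fixes ζ = 0.187 and hence ω_d = σ·√(1−ζ²)/ζ = 111 rad/s.)

σ ≈ 21.1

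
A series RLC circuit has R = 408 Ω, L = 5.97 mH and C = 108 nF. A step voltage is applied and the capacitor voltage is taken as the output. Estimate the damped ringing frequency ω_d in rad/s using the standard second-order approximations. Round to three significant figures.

ω_d ≈ 19600 rad/s

For a series RLC circuit (capacitor voltage as output), ω_n = 1/√(LC) = 1/√(5.97 mH · 108 nF) = 39400 rad/s.
ζ = (R/2)·√(C/L) = (408/2)·√(108 nF/5.97 mH) = 0.868.
ω_d = ω_n√(1−ζ²) = 19600 rad/s.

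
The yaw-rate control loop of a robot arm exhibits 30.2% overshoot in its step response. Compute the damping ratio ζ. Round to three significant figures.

ζ ≈ 0.356

Inverting the overshoot relation: ζ = |ln 0.302|/√(π² + ln²0.302) = 0.356.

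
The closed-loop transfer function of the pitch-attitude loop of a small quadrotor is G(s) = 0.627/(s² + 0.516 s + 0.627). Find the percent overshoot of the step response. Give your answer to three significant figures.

ω_n = √0.627 = 0.792 rad/s; ζ = 0.516/(2·0.792) = 0.326.
%OS = 100 e^{−πζ/√(1−ζ²)} with ζ = 0.326 gives 33.9%.

%OS ≈ 33.9%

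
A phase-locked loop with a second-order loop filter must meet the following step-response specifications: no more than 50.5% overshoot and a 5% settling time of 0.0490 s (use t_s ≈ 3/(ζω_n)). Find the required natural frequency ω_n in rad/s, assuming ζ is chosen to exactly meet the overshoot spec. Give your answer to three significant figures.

ω_n ≈ 288 rad/s

From %OS = 100·exp(−πζ/√(1−ζ²)), invert to get ζ = −ln(OS)/√(π² + ln²(OS)) with OS = 0.505.
−ln 0.505 = 0.6832, so ζ = 0.6832/√(π² + 0.4668) = 0.213.
Then ω_n = 3/(ζ t_s) = 3/(0.213 × 0.0490) = 288 rad/s.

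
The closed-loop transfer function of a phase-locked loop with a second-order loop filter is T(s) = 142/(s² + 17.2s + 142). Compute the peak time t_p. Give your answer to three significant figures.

Matching coefficients with s² + 2ζω_n s + ω_n² gives ω_n² = 142 ⇒ ω_n = 11.9 rad/s, and ζ = 17.2/(2ω_n) = 0.722.
The damped frequency ω_d = ω_n√(1−ζ²) = 8.25 rad/s. Then t_p = π/ω_d = 0.381 s.

t_p ≈ 0.381 s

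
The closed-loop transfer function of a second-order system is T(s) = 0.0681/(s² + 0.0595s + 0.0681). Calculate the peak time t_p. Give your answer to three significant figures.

Matching coefficients with s² + 2ζω_n s + ω_n² gives ω_n² = 0.0681 ⇒ ω_n = 0.261 rad/s, and ζ = 0.0595/(2ω_n) = 0.114.
The damped frequency ω_d = ω_n√(1−ζ²) = 0.259 rad/s. Then t_p = π/ω_d = 12.1 s.

t_p ≈ 12.1 s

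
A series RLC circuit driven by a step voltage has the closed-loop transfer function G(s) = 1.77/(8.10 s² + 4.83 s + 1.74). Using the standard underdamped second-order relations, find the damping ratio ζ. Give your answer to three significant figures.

Dividing through by 8.10: denominator becomes s² + 0.5963 s + 0.2148.
So ω_n = √0.2148 = 0.463 rad/s and ζ = 0.5963/(2·0.463) = 0.643.

ζ ≈ 0.643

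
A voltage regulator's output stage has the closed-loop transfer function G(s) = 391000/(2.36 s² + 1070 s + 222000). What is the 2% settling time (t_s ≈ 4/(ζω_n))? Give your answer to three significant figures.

Dividing through by 2.36: denominator becomes s² + 453.4 s + 94070.
So ω_n = √94070 = 307 rad/s and ζ = 453.4/(2·307) = 0.739.
t_s ≈ 4/(ζω_n) = 0.0176 s.

t_s ≈ 0.0176 s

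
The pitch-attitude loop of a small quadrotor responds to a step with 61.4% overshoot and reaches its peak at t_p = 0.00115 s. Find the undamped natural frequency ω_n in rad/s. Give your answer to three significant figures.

ω_n ≈ 2760 rad/s

The overshoot fixes ζ = −ln(OS)/√(π²+ln²(OS)) = 0.153.
t_p = π/ω_d ⇒ ω_d = 2730 rad/s; then ω_n = ω_d/√(1−ζ²) = 2760 rad/s.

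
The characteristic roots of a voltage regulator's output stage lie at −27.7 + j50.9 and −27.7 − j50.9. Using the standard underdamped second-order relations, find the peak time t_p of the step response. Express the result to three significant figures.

t_p ≈ 0.0617 s

t_p = π/ω_d with ω_d = 50.9 (the imaginary part), so t_p = 0.0617 s.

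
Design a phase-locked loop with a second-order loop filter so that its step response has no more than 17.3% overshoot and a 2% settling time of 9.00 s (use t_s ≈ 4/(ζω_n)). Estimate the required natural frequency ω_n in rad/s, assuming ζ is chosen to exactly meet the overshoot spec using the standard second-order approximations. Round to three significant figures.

ω_n ≈ 0.912 rad/s

Inverting the overshoot relation: ζ = |ln 0.173|/√(π² + ln²0.173) = 0.488.
From t_s ≈ 4/(ζω_n): ω_n = 4/(ζ·t_s) = 4/(0.488·9.00) = 0.912 rad/s.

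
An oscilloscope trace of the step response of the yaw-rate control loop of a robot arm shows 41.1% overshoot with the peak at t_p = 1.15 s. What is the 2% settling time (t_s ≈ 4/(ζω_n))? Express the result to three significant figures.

The overshoot fixes ζ = −ln(OS)/√(π²+ln²(OS)) = 0.272.
t_p = π/ω_d ⇒ ω_d = 2.73 rad/s; then ω_n = ω_d/√(1−ζ²) = 2.84 rad/s.
t_s ≈ 4/(ζω_n) = 4/(0.272·2.84) = 5.17 s.

t_s ≈ 5.17 s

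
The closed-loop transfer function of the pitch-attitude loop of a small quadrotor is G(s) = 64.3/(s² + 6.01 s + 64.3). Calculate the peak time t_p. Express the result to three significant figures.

t_p ≈ 0.423 s

Matching coefficients with s² + 2ζω_n s + ω_n² gives ω_n² = 64.3 ⇒ ω_n = 8.02 rad/s, and ζ = 6.01/(2ω_n) = 0.375.
ω_d = ω_n√(1−ζ²) = 7.43 rad/s. Then t_p = π/ω_d = 0.423 s.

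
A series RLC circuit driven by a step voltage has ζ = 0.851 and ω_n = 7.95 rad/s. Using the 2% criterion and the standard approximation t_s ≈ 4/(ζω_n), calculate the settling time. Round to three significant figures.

t_s ≈ 4/(ζω_n) = 4/(0.851 × 7.95) = 0.591 s.

t_s ≈ 0.591 s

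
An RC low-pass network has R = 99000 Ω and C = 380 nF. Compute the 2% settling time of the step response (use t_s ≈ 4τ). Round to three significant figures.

τ = RC = 99000 × 380 nF = 0.0376 s.
t_s ≈ 4τ = 0.150 s.

t_s ≈ 0.150 s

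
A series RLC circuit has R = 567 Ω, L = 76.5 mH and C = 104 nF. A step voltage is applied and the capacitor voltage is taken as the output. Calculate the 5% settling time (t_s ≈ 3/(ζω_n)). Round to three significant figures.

t_s ≈ 0.000810 s

For a series RLC circuit (capacitor voltage as output), ω_n = 1/√(LC) = 1/√(76.5 mH · 104 nF) = 11200 rad/s.
ζ = (R/2)·√(C/L) = (567/2)·√(104 nF/76.5 mH) = 0.331.
t_s ≈ 3/(ζω_n) = 0.000810 s.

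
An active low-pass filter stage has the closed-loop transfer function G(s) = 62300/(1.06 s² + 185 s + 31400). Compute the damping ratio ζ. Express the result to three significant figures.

Dividing through by 1.06: denominator becomes s² + 174.5 s + 29620.
So ω_n = √29620 = 172 rad/s and ζ = 174.5/(2·172) = 0.507.

ζ ≈ 0.507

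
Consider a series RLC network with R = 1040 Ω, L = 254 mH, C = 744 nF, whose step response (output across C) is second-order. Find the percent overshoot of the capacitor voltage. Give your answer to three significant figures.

For a series RLC circuit (capacitor voltage as output), ω_n = 1/√(LC) = 1/√(254 mH · 744 nF) = 2300 rad/s.
ζ = (R/2)·√(C/L) = (1040/2)·√(744 nF/254 mH) = 0.890.
%OS = 100 e^{−πζ/√(1−ζ²)} with ζ = 0.890 gives 0.217%.

%OS ≈ 0.217%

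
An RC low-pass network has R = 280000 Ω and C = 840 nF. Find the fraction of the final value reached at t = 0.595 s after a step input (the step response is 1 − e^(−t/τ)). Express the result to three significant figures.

y/y_∞ ≈ 0.920

τ = RC = 280000 × 840 nF = 0.235 s.
y(t)/y_∞ = 1 − e^(−t/τ) = 1 − e^(−0.595/0.235) = 1 − e^(−2.53) = 0.920.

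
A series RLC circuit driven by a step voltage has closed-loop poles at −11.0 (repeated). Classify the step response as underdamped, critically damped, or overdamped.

Since there is a repeated negative-real pole, the response is critically damped.

critically damped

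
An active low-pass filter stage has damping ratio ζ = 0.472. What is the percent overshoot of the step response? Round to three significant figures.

%OS ≈ 18.6%

For an underdamped second-order system, %OS = 100·exp(−πζ/√(1−ζ²)).
πζ/√(1−ζ²) = π·0.472/√(1−0.223) = 1.682, so %OS = 100·e^(−1.682) = 18.6%.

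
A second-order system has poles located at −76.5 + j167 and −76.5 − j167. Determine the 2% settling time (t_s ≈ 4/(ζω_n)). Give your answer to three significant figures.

t_s ≈ 0.0523 s

For poles at −σ ± jω_d, ζω_n = σ = 76.5, so t_s ≈ 4/σ = 0.0523 s.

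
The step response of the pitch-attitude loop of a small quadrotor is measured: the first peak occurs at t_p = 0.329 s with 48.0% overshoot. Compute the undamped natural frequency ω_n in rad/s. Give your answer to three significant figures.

ω_n ≈ 9.81 rad/s

The overshoot fixes ζ = −ln(OS)/√(π²+ln²(OS)) = 0.228.
From t_p = π/ω_d, ω_d = π/0.329 = 9.55 rad/s, so ω_n = ω_d/√(1−ζ²) = 9.81 rad/s.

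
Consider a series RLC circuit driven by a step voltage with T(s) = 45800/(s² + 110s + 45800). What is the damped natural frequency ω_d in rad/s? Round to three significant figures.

ω_d ≈ 207 rad/s

Matching coefficients with s² + 2ζω_n s + ω_n² gives ω_n² = 45800 ⇒ ω_n = 214 rad/s, and ζ = 110/(2ω_n) = 0.257.
ω_d = ω_n√(1−ζ²) = 207 rad/s.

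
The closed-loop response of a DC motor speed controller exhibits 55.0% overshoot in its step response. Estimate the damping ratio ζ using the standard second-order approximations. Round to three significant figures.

Inverting the overshoot relation: ζ = |ln 0.550|/√(π² + ln²0.550) = 0.187.

ζ ≈ 0.187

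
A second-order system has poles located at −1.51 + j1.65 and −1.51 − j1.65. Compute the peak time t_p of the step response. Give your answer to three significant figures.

t_p ≈ 1.90 s

t_p = π/ω_d with ω_d = 1.65 (the imaginary part), so t_p = 1.90 s.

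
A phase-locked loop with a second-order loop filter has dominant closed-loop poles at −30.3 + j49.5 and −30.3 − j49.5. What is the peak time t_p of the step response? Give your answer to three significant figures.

t_p ≈ 0.0635 s

t_p = π/ω_d with ω_d = 49.5 (the imaginary part), so t_p = 0.0635 s.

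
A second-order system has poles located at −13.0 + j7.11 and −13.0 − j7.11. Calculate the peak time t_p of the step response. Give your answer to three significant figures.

t_p = π/ω_d with ω_d = 7.11 (the imaginary part), so t_p = 0.442 s.

t_p ≈ 0.442 s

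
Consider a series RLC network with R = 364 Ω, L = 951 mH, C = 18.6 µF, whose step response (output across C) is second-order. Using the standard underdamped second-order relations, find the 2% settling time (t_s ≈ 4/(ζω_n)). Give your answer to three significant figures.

For a series RLC circuit (capacitor voltage as output), ω_n = 1/√(LC) = 1/√(951 mH · 18.6 µF) = 238 rad/s.
ζ = (R/2)·√(C/L) = (364/2)·√(18.6 µF/951 mH) = 0.805.
t_s ≈ 4/(ζω_n) = 0.0209 s.

t_s ≈ 0.0209 s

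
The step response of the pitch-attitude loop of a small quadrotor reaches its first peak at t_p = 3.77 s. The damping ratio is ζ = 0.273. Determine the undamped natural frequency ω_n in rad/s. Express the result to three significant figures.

Peak time t_p = π/ω_d, so ω_d = π/t_p = π/3.77 = 0.833 rad/s.
ω_n = ω_d/√(1−ζ²) = 0.833/√0.925 = 0.866 rad/s.

ω_n ≈ 0.866 rad/s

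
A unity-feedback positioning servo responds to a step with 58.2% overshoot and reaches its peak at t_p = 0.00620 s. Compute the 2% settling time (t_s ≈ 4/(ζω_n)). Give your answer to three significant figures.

The overshoot fixes ζ = −ln(OS)/√(π²+ln²(OS)) = 0.170.
From t_p = π/ω_d, ω_d = π/0.00620 = 507 rad/s, so ω_n = ω_d/√(1−ζ²) = 514 rad/s.
t_s ≈ 4/(ζω_n) = 4/(0.170·514) = 0.0458 s.

t_s ≈ 0.0458 s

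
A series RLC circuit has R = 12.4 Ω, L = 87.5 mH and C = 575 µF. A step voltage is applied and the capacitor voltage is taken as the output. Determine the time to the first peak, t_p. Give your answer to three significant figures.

For a series RLC circuit (capacitor voltage as output), ω_n = 1/√(LC) = 1/√(87.5 mH · 575 µF) = 141 rad/s.
ζ = (R/2)·√(C/L) = (12.4/2)·√(575 µF/87.5 mH) = 0.503.
ω_d = ω_n√(1−ζ²) = 122 rad/s. t_p = π/ω_d = 0.0258 s.

t_p ≈ 0.0258 s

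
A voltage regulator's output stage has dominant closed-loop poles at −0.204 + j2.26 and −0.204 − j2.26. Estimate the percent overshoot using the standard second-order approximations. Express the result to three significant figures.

|pole| = ω_n = √(0.204² + 2.26²) = 2.27 rad/s; ζ = cos θ = σ/ω_n = 0.0899.
%OS = 100·exp(−πζ/√(1−ζ²)) = 75.3%.

%OS ≈ 75.3%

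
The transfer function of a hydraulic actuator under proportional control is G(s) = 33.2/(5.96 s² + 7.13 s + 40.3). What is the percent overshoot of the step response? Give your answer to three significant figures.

Dividing through by 5.96: denominator becomes s² + 1.196 s + 6.762.
So ω_n = √6.762 = 2.60 rad/s and ζ = 1.196/(2·2.60) = 0.230.
Overshoot: exp(−π·0.230/√(1−0.230²)) = 0.476, i.e. 47.6%.

%OS ≈ 47.6%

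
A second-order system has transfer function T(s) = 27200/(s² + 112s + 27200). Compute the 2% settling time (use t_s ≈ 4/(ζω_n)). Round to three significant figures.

ω_n = √27200 = 165 rad/s; ζ = 112/(2·165) = 0.340.
t_s ≈ 4/(ζω_n) = 4/(0.340·165) = 0.0714 s.

t_s ≈ 0.0714 s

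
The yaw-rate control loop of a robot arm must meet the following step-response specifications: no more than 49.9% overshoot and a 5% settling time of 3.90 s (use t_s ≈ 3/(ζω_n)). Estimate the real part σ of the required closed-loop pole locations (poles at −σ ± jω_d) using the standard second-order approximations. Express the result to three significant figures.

σ ≈ 0.769

The settling-time spec alone fixes σ = ζω_n = 3/t_s = 3/3.90 = 0.769.
(Overshoot then fixes ζ = 0.216 and hence ω_d = σ·√(1−ζ²)/ζ = 3.48 rad/s.)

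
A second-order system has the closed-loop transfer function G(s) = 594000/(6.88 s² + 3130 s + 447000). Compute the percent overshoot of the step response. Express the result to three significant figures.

Dividing through by 6.88: denominator becomes s² + 454.9 s + 64970.
So ω_n = √64970 = 255 rad/s and ζ = 454.9/(2·255) = 0.892.
%OS = 100 e^{−πζ/√(1−ζ²)} with ζ = 0.892 gives 0.200%.

%OS ≈ 0.200%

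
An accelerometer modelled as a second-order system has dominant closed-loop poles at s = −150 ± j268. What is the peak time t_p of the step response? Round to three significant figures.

t_p = π/ω_d with ω_d = 268 (the imaginary part), so t_p = 0.0117 s.

t_p ≈ 0.0117 s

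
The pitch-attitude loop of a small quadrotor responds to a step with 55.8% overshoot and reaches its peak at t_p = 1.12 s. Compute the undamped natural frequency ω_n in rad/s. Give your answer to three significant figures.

ω_n ≈ 2.85 rad/s

ζ from %OS: ζ = |ln 0.558|/√(π²+ln²0.558) = 0.183.
From t_p = π/ω_d, ω_d = π/1.12 = 2.80 rad/s, so ω_n = ω_d/√(1−ζ²) = 2.85 rad/s.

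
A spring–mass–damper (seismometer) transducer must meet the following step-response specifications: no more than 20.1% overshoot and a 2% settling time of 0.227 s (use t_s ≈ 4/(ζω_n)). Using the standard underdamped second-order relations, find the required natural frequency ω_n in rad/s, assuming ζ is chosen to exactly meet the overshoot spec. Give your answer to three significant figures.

From %OS = 100·exp(−πζ/√(1−ζ²)), invert to get ζ = −ln(OS)/√(π² + ln²(OS)) with OS = 0.201.
−ln 0.201 = 1.604, so ζ = 1.604/√(π² + 2.574) = 0.455.
Then ω_n = 4/(ζ t_s) = 4/(0.455 × 0.227) = 38.7 rad/s.

ω_n ≈ 38.7 rad/s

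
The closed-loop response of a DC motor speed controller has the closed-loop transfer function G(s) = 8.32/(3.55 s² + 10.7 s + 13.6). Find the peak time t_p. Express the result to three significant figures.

t_p ≈ 2.52 s

Dividing through by 3.55: denominator becomes s² + 3.014 s + 3.831.
So ω_n = √3.831 = 1.96 rad/s and ζ = 3.014/(2·1.96) = 0.770.
ω_d = ω_n√(1−ζ²) = 1.25 rad/s. t_p = π/ω_d = 2.52 s.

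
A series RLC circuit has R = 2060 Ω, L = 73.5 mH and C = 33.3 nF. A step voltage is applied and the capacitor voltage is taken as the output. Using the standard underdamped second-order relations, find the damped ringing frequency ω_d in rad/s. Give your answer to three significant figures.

For a series RLC circuit (capacitor voltage as output), ω_n = 1/√(LC) = 1/√(73.5 mH · 33.3 nF) = 20200 rad/s.
ζ = (R/2)·√(C/L) = (2060/2)·√(33.3 nF/73.5 mH) = 0.693.
ω_d = 20200·√(1 − 0.693²) = 14600 rad/s.

ω_d ≈ 14600 rad/s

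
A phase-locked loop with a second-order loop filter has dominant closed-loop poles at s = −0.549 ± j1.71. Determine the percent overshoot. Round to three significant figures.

|pole| = ω_n = √(0.549² + 1.71²) = 1.80 rad/s; ζ = cos θ = σ/ω_n = 0.306.
%OS = 100·exp(−πζ/√(1−ζ²)) = 36.5%.

%OS ≈ 36.5%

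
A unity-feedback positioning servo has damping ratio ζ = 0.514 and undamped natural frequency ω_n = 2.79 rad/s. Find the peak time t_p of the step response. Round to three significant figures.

t_p ≈ 1.31 s

The damped frequency is ω_d = ω_n√(1−ζ²) = 2.79·√(1−0.264) = 2.39 rad/s.
Peak time t_p = π/ω_d = π/2.39 = 1.31 s.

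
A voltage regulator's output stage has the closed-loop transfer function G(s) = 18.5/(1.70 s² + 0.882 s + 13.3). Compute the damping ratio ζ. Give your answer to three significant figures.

ζ ≈ 0.0927

Dividing through by 1.70: denominator becomes s² + 0.5188 s + 7.824.
So ω_n = √7.824 = 2.80 rad/s and ζ = 0.5188/(2·2.80) = 0.0927.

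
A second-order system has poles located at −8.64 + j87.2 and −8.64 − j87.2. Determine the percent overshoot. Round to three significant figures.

%OS ≈ 73.3%

The poles are at −σ ± jω_d with σ = 8.64 and ω_d = 87.2, so ω_n = √(σ²+ω_d²) = 87.6 rad/s and ζ = σ/ω_n = 0.0986.
Overshoot: exp(−π·0.0986/√(1−0.0986²)) = 0.733, i.e. 73.3%.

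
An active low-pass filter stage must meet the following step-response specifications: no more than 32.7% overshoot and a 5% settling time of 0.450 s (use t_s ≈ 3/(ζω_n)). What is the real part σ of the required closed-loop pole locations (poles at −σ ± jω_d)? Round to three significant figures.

σ ≈ 6.67

The settling-time spec alone fixes σ = ζω_n = 3/t_s = 3/0.450 = 6.67.
(Overshoot then fixes ζ = 0.335 and hence ω_d = σ·√(1−ζ²)/ζ = 18.7 rad/s.)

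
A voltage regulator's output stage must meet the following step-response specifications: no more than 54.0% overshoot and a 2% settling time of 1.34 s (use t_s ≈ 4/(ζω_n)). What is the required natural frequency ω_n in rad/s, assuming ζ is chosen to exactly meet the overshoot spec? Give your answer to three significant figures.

From %OS = 100·exp(−πζ/√(1−ζ²)), invert to get ζ = −ln(OS)/√(π² + ln²(OS)) with OS = 0.540.
−ln 0.540 = 0.6162, so ζ = 0.6162/√(π² + 0.3797) = 0.192.
Then ω_n = 4/(ζ t_s) = 4/(0.192 × 1.34) = 15.5 rad/s.

ω_n ≈ 15.5 rad/s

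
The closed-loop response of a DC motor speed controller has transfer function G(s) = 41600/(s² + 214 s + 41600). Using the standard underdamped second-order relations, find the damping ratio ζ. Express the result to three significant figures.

Matching coefficients with s² + 2ζω_n s + ω_n² gives ω_n² = 41600 ⇒ ω_n = 204 rad/s, and ζ = 214/(2ω_n) = 0.525.

ζ ≈ 0.525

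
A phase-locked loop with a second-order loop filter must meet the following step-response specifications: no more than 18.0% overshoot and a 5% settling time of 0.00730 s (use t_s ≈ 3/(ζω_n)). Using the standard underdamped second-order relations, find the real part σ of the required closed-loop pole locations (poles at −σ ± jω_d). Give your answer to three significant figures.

The settling-time spec alone fixes σ = ζω_n = 3/t_s = 3/0.00730 = 411.
(Overshoot then fixes ζ = 0.479 and hence ω_d = σ·√(1−ζ²)/ζ = 753 rad/s.)

σ ≈ 411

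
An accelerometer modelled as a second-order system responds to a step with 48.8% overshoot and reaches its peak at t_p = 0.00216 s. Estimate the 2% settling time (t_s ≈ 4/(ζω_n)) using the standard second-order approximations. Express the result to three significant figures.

t_s ≈ 0.0120 s

The overshoot fixes ζ = −ln(OS)/√(π²+ln²(OS)) = 0.223.
From t_p = π/ω_d, ω_d = π/0.00216 = 1450 rad/s, so ω_n = ω_d/√(1−ζ²) = 1490 rad/s.
t_s ≈ 4/(ζω_n) = 4/(0.223·1490) = 0.0120 s.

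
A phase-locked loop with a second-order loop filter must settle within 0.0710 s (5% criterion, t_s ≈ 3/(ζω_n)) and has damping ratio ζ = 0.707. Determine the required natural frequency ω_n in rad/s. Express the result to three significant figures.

Rearranging t_s ≈ 3/(ζω_n) gives ω_n = 3/(ζ·t_s) = 3/(0.707 × 0.0710) = 59.8 rad/s.

ω_n ≈ 59.8 rad/s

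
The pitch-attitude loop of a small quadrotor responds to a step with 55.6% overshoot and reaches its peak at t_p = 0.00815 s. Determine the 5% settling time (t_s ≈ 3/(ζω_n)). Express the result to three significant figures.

t_s ≈ 0.0417 s

The overshoot fixes ζ = −ln(OS)/√(π²+ln²(OS)) = 0.184.
From t_p = π/ω_d, ω_d = π/0.00815 = 385 rad/s, so ω_n = ω_d/√(1−ζ²) = 392 rad/s.
t_s ≈ 3/(ζω_n) = 3/(0.184·392) = 0.0417 s.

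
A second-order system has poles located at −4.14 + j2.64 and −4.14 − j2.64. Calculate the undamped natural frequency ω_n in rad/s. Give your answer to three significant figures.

With σ = 4.14, ω_d = 2.64: ω_n = √(σ²+ω_d²) = 4.91 rad/s, ζ = σ/ω_n = 0.843.

ω_n ≈ 4.91 rad/s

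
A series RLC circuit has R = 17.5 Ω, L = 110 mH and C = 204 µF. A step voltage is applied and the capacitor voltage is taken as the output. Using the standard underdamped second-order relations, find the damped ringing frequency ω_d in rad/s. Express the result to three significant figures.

ω_d ≈ 196 rad/s

For a series RLC circuit (capacitor voltage as output), ω_n = 1/√(LC) = 1/√(110 mH · 204 µF) = 211 rad/s.
ζ = (R/2)·√(C/L) = (17.5/2)·√(204 µF/110 mH) = 0.377.
The damped frequency ω_d = ω_n√(1−ζ²) = 196 rad/s.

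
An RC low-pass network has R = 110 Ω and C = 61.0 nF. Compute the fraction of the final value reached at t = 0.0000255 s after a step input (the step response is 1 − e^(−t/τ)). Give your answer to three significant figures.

y/y_∞ ≈ 0.978

τ = RC = 110 × 61.0 nF = 0.00000671 s.
y(t)/y_∞ = 1 − e^(−t/τ) = 1 − e^(−0.0000255/0.00000671) = 1 − e^(−3.80) = 0.978.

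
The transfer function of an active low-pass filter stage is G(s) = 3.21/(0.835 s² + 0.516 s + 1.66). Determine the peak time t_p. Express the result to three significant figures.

t_p ≈ 2.28 s

Dividing through by 0.835: denominator becomes s² + 0.6180 s + 1.988.
So ω_n = √1.988 = 1.41 rad/s and ζ = 0.6180/(2·1.41) = 0.219.
ω_d = ω_n√(1−ζ²) = 1.38 rad/s. t_p = π/ω_d = 2.28 s.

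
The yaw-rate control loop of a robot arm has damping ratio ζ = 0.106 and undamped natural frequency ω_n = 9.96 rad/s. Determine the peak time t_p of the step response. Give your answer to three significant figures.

t_p ≈ 0.317 s

The damped frequency is ω_d = ω_n√(1−ζ²) = 9.96·√(1−0.0112) = 9.90 rad/s.
Peak time t_p = π/ω_d = π/9.90 = 0.317 s.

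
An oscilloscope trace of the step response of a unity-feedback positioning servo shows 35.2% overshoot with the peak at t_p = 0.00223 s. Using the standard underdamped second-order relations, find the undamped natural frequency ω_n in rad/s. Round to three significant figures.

ω_n ≈ 1480 rad/s

From the overshoot, ζ = −ln(OS)/√(π²+ln²(OS)) = 0.315.
t_p = π/ω_d ⇒ ω_d = 1410 rad/s; then ω_n = ω_d/√(1−ζ²) = 1480 rad/s.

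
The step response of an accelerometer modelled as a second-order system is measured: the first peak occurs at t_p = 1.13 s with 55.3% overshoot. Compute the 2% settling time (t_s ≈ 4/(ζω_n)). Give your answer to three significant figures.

t_s ≈ 7.63 s

The overshoot fixes ζ = −ln(OS)/√(π²+ln²(OS)) = 0.185.
From t_p = π/ω_d, ω_d = π/1.13 = 2.78 rad/s, so ω_n = ω_d/√(1−ζ²) = 2.83 rad/s.
t_s ≈ 4/(ζω_n) = 4/(0.185·2.83) = 7.63 s.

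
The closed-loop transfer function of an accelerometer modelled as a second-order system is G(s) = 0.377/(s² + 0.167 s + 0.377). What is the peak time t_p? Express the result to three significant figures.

t_p ≈ 5.16 s

Comparing the denominator to s² + 2ζω_n s + ω_n²: ω_n = √0.377 = 0.614 rad/s, and 2ζω_n = 0.167 so ζ = 0.167/(2·0.614) = 0.136.
The damped frequency ω_d = ω_n√(1−ζ²) = 0.608 rad/s. Then t_p = π/ω_d = 5.16 s.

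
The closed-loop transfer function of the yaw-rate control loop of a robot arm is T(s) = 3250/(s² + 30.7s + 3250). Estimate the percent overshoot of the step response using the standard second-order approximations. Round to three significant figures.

%OS ≈ 41.5%

ω_n = √3250 = 57.0 rad/s; ζ = 30.7/(2·57.0) = 0.269.
Overshoot: exp(−π·0.269/√(1−0.269²)) = 0.415, i.e. 41.5%.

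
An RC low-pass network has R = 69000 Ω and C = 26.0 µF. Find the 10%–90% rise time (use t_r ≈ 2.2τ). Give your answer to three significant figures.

τ = RC = 69000 × 26.0 µF = 1.79 s.
t_r ≈ 2.2τ = 3.95 s.

t_r ≈ 3.95 s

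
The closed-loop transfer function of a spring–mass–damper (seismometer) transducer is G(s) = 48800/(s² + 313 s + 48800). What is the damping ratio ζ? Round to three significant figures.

ζ ≈ 0.708

Comparing the denominator to s² + 2ζω_n s + ω_n²: ω_n = √48800 = 221 rad/s, and 2ζω_n = 313 so ζ = 313/(2·221) = 0.708.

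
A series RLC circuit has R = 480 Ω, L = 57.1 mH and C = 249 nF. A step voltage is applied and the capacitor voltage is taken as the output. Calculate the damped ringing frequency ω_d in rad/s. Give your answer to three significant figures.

ω_d ≈ 7260 rad/s

For a series RLC circuit (capacitor voltage as output), ω_n = 1/√(LC) = 1/√(57.1 mH · 249 nF) = 8390 rad/s.
ζ = (R/2)·√(C/L) = (480/2)·√(249 nF/57.1 mH) = 0.501.
ω_d = 8390·√(1 − 0.501²) = 7260 rad/s.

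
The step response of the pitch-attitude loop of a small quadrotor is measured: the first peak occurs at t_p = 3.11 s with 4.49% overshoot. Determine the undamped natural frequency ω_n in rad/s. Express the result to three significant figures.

ω_n ≈ 1.42 rad/s

ζ from %OS: ζ = |ln 0.0449|/√(π²+ln²0.0449) = 0.703.
From t_p = π/ω_d, ω_d = π/3.11 = 1.01 rad/s, so ω_n = ω_d/√(1−ζ²) = 1.42 rad/s.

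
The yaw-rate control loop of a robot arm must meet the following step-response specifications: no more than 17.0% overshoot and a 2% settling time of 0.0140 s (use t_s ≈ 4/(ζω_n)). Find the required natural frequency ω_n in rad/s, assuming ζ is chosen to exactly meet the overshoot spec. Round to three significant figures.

ζ = −ln(OS)/√(π² + (ln OS)²). With OS = 0.170, ln OS = −1.772 and ζ = 1.772/3.607 = 0.491.
Then ω_n = 4/(ζ t_s) = 4/(0.491 × 0.0140) = 582 rad/s.

ω_n ≈ 582 rad/s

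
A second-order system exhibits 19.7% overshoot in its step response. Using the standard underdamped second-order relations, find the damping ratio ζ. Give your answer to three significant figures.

Inverting the overshoot relation: ζ = |ln 0.197|/√(π² + ln²0.197) = 0.459.

ζ ≈ 0.459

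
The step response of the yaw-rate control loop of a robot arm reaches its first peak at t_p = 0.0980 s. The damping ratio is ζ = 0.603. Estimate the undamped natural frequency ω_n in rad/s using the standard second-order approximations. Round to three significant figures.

ω_n ≈ 40.2 rad/s

Peak time t_p = π/ω_d, so ω_d = π/t_p = π/0.0980 = 32.1 rad/s.
ω_n = ω_d/√(1−ζ²) = 32.1/√0.636 = 40.2 rad/s.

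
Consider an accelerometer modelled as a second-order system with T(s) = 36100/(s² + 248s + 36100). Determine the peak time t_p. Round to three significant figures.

t_p ≈ 0.0218 s

Comparing the denominator to s² + 2ζω_n s + ω_n²: ω_n = √36100 = 190 rad/s, and 2ζω_n = 248 so ζ = 248/(2·190) = 0.653.
ω_d = ω_n√(1−ζ²) = 144 rad/s. Then t_p = π/ω_d = 0.0218 s.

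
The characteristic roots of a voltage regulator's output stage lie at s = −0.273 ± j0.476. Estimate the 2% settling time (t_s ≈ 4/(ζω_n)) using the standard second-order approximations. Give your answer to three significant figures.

t_s ≈ 14.7 s

For poles at −σ ± jω_d, ζω_n = σ = 0.273, so t_s ≈ 4/σ = 14.7 s.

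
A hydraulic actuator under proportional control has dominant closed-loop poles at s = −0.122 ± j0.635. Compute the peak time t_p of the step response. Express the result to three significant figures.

t_p ≈ 4.95 s

t_p = π/ω_d with ω_d = 0.635 (the imaginary part), so t_p = 4.95 s.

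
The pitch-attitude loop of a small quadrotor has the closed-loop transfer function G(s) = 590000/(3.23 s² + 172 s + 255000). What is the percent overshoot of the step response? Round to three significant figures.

Dividing through by 3.23: denominator becomes s² + 53.25 s + 78950.
So ω_n = √78950 = 281 rad/s and ζ = 53.25/(2·281) = 0.0948.
%OS = 100 e^{−πζ/√(1−ζ²)} with ζ = 0.0948 gives 74.2%.

%OS ≈ 74.2%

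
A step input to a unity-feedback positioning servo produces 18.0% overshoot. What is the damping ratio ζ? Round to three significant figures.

ζ ≈ 0.479

From %OS = 100·exp(−πζ/√(1−ζ²)), invert to get ζ = −ln(OS)/√(π² + ln²(OS)) with OS = 0.180.
−ln 0.180 = 1.715, so ζ = 1.715/√(π² + 2.941) = 0.479.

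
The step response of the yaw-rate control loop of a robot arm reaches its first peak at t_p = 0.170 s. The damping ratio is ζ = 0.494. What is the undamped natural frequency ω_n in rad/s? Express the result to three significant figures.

ω_n ≈ 21.3 rad/s

Peak time t_p = π/ω_d, so ω_d = π/t_p = π/0.170 = 18.5 rad/s.
ω_n = ω_d/√(1−ζ²) = 18.5/√0.756 = 21.3 rad/s.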